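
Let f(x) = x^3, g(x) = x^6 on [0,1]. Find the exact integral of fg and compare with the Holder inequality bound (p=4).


Step 1: Exact integral of f*g = integral(x^9, 0, 1) = 1/10
     = 0.1
Step 2: Holder bound with p=4, q=1.333333:
  ||f||_p = (integral x^12 dx)^(1/4) = (1/13)^(1/4) = 0.52664
  ||g||_q = (integral x^8 dx)^(1/1.333333) = (1/9)^(1/1.333333) = 0.19245
Step 3: Holder bound = ||f||_p * ||g||_q = 0.52664 * 0.19245 = 0.101352
Verification: 0.1 <= 0.101352 (Holder holds)


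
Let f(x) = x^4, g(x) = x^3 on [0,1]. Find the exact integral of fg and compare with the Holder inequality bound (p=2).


Step 1: Exact integral of f*g = integral(x^7, 0, 1) = 1/8
     = 0.125
Step 2: Holder bound with p=2, q=2:
  ||f||_p = (integral x^8 dx)^(1/2) = (1/9)^(1/2) = 0.333333
  ||g||_q = (integral x^6 dx)^(1/2) = (1/7)^(1/2) = 0.377964
Step 3: Holder bound = ||f||_p * ||g||_q = 0.333333 * 0.377964 = 0.125988
Verification: 0.125 <= 0.125988 (Holder holds)


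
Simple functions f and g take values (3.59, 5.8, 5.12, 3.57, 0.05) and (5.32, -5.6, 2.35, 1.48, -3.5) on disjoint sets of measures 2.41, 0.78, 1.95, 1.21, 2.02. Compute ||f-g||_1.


Step 1: Compute differences f_i - g_i:
  3.59 - 5.32 = -1.73
  5.8 - -5.6 = 11.4
  5.12 - 2.35 = 2.77
  3.57 - 1.48 = 2.09
  0.05 - -3.5 = 3.55
Step 2: Compute |diff|^1 * measure for each set:
  |-1.73|^1 * 2.41 = 1.73 * 2.41 = 4.1693
  |11.4|^1 * 0.78 = 11.4 * 0.78 = 8.892
  |2.77|^1 * 1.95 = 2.77 * 1.95 = 5.4015
  |2.09|^1 * 1.21 = 2.09 * 1.21 = 2.5289
  |3.55|^1 * 2.02 = 3.55 * 2.02 = 7.171
Step 3: Sum = 28.1627
Step 4: ||f-g||_1 = (28.1627)^(1/1) = 28.1627


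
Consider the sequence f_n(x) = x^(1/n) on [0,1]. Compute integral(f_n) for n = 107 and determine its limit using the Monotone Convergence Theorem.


At n = 107: f_107(x) = x^(1/107).
Step 1: integral(x^(1/107), 0, 1) = [x^(1/107+1) / (1/107+1)] from 0 to 1
     = 1 / (1/107 + 1) = 1 / ((107+1)/107) = 107/(107+1)
     = 107/108 = 0.990741
Step 2: As n -> infinity, f_n(x) = x^(1/n) -> 1 for x in (0,1], and f_n is increasing in n.
By MCT, lim_n integral(f_n) = integral(lim_n f_n) = integral(1, 0, 1) = 1.
Step 3: Verify convergence: 107/108 = 0.990741 -> 1


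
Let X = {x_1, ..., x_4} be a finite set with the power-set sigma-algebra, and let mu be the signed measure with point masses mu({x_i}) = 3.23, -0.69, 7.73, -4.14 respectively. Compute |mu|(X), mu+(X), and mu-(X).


Step 1: Every measurable set is a union of atoms (the cells / points), so a Hahn decomposition is
  obtained by grouping atoms by sign: P = union of atoms with mu > 0, N = union of the remaining atoms.
  Atoms in P (indices): 1, 3;  atoms in N (indices): 2, 4
  Positive values: 3.23, 7.73
  Negative values: -0.69, -4.14
Step 2: mu+(X) = mu(P) = sum of positive atom values = 10.96
Step 3: mu-(X) = -mu(N) = sum of |negative atom values| = 4.83
Step 4: |mu|(X) = mu+(X) + mu-(X) = 10.96 + 4.83 = 15.79


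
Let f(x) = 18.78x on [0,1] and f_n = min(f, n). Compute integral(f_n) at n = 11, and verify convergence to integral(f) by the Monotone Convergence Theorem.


f(x) = 18.78x on [0,1]; f_n(x) = min(18.78x, n). At n = 11:
Step 1: f(x) reaches 11 at x = 11/18.78 = 0.585729
Step 2: integral(f_11) = integral(18.78x, 0, 0.585729) + integral(11, 0.585729, 1)
       = 18.78*0.585729^2/2 + 11*(1 - 0.585729)
       = 3.221512 + 4.556976
       = 7.778488
Step 3: As n -> infinity, f_n increases to f, so by MCT integral(f_n) -> integral(f) = 18.78/2 = 9.39.
Convergence: integral(f_11) = 7.778488 -> 9.39 as n -> infinity


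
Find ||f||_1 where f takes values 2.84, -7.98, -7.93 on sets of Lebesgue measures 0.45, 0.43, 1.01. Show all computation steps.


Step 1: Compute |f_i|^1 for each value:
  |2.84|^1 = 2.84
  |-7.98|^1 = 7.98
  |-7.93|^1 = 7.93
Step 2: Multiply by measures and sum:
  2.84 * 0.45 = 1.278
  7.98 * 0.43 = 3.4314
  7.93 * 1.01 = 8.0093
Sum = 1.278 + 3.4314 + 8.0093 = 12.7187
Step 3: Take the p-th root:
||f||_1 = (12.7187)^(1/1) = 12.7187


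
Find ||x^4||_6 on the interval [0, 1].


Step 1: ||f||_6 = (integral_0^1 |x^4|^6 dx)^(1/6)
     = (integral_0^1 x^24 dx)^(1/6)
Step 2: integral_0^1 x^24 dx = [x^25/(25)] from 0 to 1 = 1^25/25
     = 1/25 = 0.04
Step 3: ||f||_6 = (0.04)^(1/6) = 0.584804


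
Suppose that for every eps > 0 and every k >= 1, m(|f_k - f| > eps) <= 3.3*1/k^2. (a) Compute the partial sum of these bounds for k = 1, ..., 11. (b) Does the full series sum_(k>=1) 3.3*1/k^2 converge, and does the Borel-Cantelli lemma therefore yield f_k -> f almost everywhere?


Step 1: List the terms 3.3*1/k^2 for k = 1 to 11:
  k=1: 3.3
  k=2: 0.825
  k=3: 0.366667
  k=4: 0.20625
  k=5: 0.132
  k=6: 0.091667
  k=7: 0.067347
  k=8: 0.051562
  k=9: 0.040741
  k=10: 0.033
  k=11: 0.027273
Step 2: Partial sum = 3.3 + 0.825 + 0.366667 + 0.20625 + 0.132 + 0.091667 + 0.067347 + 0.051562 + 0.040741 + 0.033 + 0.027273
     = 5.141506
Step 3: The full series sum_(k>=1) 3.3*1/k^2 converges (p-series with p = 2 > 1; a constant multiple of a convergent series converges).
Step 4: Fix eps > 0. Since sum_k m(|f_k - f| > eps) < infinity, the Borel-Cantelli lemma gives
        m(limsup_k {|f_k - f| > eps}) = 0, i.e. for a.e. x, |f_k(x) - f(x)| <= eps for all large k.
        Applying this with eps = 1/j for j = 1, 2, ... and intersecting the countably many full-measure sets,
        for a.e. x we get limsup_k |f_k(x) - f(x)| <= 1/j for every j, hence f_k -> f almost everywhere.
Conclusion: series converges; Borel-Cantelli yields f_k -> f a.e.


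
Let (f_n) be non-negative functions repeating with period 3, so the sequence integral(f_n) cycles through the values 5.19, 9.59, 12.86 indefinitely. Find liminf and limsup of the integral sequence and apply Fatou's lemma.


The sequence (integral(f_n)) is periodic with period 3, repeating the values 5.19, 9.59, 12.86 indefinitely.
Step 1: For a periodic sequence, every tail (a_m, a_(m+1), ...) contains all 3 period values infinitely often.
Step 2: Hence inf of every tail = min of the period values = min(5.19, 9.59, 12.86) = 5.19.
        liminf_n integral(f_n) = sup over m of (inf of tail from m) = 5.19.
Step 3: Similarly sup of every tail = max of the period values = 12.86.
        limsup_n integral(f_n) = 12.86.
Step 4: Fatou's lemma: integral(liminf_n f_n) <= liminf_n integral(f_n) = 5.19.
        So the integral of the pointwise liminf is at most 5.19.


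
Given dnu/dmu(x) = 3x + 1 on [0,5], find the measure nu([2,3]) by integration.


nu(A) = integral_A (dnu/dmu) dmu = integral_2^3 (3x + 1) dx
Step 1: Antiderivative F(x) = (3/2)x^2 + 1x
Step 2: F(3) = (3/2)*3^2 + 1*3 = 13.5 + 3 = 16.5
Step 3: F(2) = (3/2)*2^2 + 1*2 = 6 + 2 = 8
Step 4: nu([2,3]) = F(3) - F(2) = 16.5 - 8 = 8.5


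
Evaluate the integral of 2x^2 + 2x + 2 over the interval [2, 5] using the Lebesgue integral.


The Lebesgue integral of a Riemann-integrable function agrees with the Riemann integral.
Antiderivative F(x) = (2/3)x^3 + (2/2)x^2 + 2x
F(5) = (2/3)*5^3 + (2/2)*5^2 + 2*5
     = (2/3)*125 + (2/2)*25 + 2*5
     = 83.333333 + 25 + 10
     = 118.333333
F(2) = 13.333333
Integral = F(5) - F(2) = 118.333333 - 13.333333 = 105


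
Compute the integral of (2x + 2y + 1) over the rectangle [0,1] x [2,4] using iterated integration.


By Fubini, integrate in x first, then y.
Step 1: Fix y, integrate over x in [0,1]:
  integral(2x + 2y + 1, x=0..1)
  = 2*(1^2 - 0^2)/2 + (2y + 1)*(1 - 0)
  = 1 + (2y + 1)*1
  = 1 + 2y + 1
  = 2 + 2y
Step 2: Integrate over y in [2,4]:
  integral(2 + 2y, y=2..4)
  = 2*2 + 2*(4^2 - 2^2)/2
  = 4 + 12
  = 16


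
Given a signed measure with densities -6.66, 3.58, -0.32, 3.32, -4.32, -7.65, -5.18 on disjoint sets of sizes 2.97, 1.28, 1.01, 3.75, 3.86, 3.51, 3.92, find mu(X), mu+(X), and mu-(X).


Step 1: Compute signed measure on each set:
  Set 1: -6.66 * 2.97 = -19.7802
  Set 2: 3.58 * 1.28 = 4.5824
  Set 3: -0.32 * 1.01 = -0.3232
  Set 4: 3.32 * 3.75 = 12.45
  Set 5: -4.32 * 3.86 = -16.6752
  Set 6: -7.65 * 3.51 = -26.8515
  Set 7: -5.18 * 3.92 = -20.3056
Step 2: Total signed measure = (-19.7802) + (4.5824) + (-0.3232) + (12.45) + (-16.6752) + (-26.8515) + (-20.3056)
     = -66.9033
Step 3: Positive part mu+(X) = sum of positive contributions = 17.0324
Step 4: Negative part mu-(X) = |sum of negative contributions| = 83.9357


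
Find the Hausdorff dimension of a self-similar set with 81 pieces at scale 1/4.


For a self-similar set with N copies scaled by 1/r:
dim_H = log(N)/log(r) = log(81)/log(4)
= 4.394449/1.386294
= 3.169925


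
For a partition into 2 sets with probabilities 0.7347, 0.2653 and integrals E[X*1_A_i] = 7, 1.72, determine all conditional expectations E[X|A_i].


For each cell A_i: E[X|A_i] = E[X*1_A_i] / P(A_i)
Step 1: E[X|A_1] = 7 / 0.7347 = 9.527698
Step 2: E[X|A_2] = 1.72 / 0.2653 = 6.483227
Verification: E[X] = sum E[X*1_A_i] = 7 + 1.72 = 8.72


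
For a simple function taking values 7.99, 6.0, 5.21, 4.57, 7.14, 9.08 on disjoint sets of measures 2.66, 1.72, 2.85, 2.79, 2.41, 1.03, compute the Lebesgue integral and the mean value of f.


Step 1: Integral = sum(value_i * measure_i)
= 7.99*2.66 + 6.0*1.72 + 5.21*2.85 + 4.57*2.79 + 7.14*2.41 + 9.08*1.03
= 21.2534 + 10.32 + 14.8485 + 12.7503 + 17.2074 + 9.3524
= 85.732
Step 2: Total measure of domain = 2.66 + 1.72 + 2.85 + 2.79 + 2.41 + 1.03 = 13.46
Step 3: Average value = 85.732 / 13.46 = 6.369391


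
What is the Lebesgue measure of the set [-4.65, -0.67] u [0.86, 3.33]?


For pairwise disjoint intervals, m(union) = sum of lengths.
= (-0.67 - -4.65) + (3.33 - 0.86)
= 3.98 + 2.47
= 6.45


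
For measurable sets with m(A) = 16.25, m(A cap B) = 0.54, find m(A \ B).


m(A \ B) = m(A) - m(A n B)
= 16.25 - 0.54
= 15.71


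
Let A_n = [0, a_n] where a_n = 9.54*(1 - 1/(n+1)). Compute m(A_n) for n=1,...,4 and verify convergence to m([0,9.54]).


By continuity of measure from below: if A_n increases to A, then m(A_n) -> m(A).
Here A = [0, 9.54], so m(A) = 9.54
Step 1: a_1 = 9.54*(1 - 1/2) = 4.77, m(A_1) = 4.77
Step 2: a_2 = 9.54*(1 - 1/3) = 6.36, m(A_2) = 6.36
Step 3: a_3 = 9.54*(1 - 1/4) = 7.155, m(A_3) = 7.155
Step 4: a_4 = 9.54*(1 - 1/5) = 7.632, m(A_4) = 7.632
Limit: m(A_n) -> m([0,9.54]) = 9.54


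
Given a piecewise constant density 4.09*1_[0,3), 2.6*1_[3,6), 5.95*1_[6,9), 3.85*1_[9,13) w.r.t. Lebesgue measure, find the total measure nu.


Integrate each piece of the Radon-Nikodym derivative:
Step 1: integral_0^3 4.09 dx = 4.09*(3-0) = 4.09*3 = 12.27
Step 2: integral_3^6 2.6 dx = 2.6*(6-3) = 2.6*3 = 7.8
Step 3: integral_6^9 5.95 dx = 5.95*(9-6) = 5.95*3 = 17.85
Step 4: integral_9^13 3.85 dx = 3.85*(13-9) = 3.85*4 = 15.4
Total: 12.27 + 7.8 + 17.85 + 15.4 = 53.32


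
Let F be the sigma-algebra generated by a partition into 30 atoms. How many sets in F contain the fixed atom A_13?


Each element of F is a union of some subset S of the 30 atoms.
The element contains A_13 iff A_13 is in S.
So we count subsets S of {A_1,...,A_30} with A_13 in S: choose freely among the other 29 atoms.
Count = 2^(30-1) = 2^29 = 536870912.


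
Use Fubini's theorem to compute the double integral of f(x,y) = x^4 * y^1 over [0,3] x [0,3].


By Fubini's theorem, the double integral factors as a product of single integrals:
Step 1: integral_0^3 x^4 dx = [x^5/5] from 0 to 3
     = 3^5/5 = 48.6
Step 2: integral_0^3 y^1 dy = [y^2/2] from 0 to 3
     = 3^2/2 = 4.5
Step 3: Double integral = 48.6 * 4.5 = 218.7


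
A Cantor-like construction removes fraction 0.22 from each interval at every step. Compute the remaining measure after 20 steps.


Step 1: At each step, fraction remaining = 1 - 0.22 = 0.78
Step 2: After 20 steps, measure = (0.78)^20
Result = 0.006949


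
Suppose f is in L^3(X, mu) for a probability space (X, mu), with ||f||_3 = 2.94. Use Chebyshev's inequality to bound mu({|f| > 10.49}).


Chebyshev/Markov inequality: mu(|f| > eps) <= (||f||_p / eps)^p
Step 1: ||f||_3 / eps = 2.94 / 10.49 = 0.280267
Step 2: Raise to power p = 3:
  (0.280267)^3 = 0.022015
Step 3: Therefore mu(|f| > 10.49) <= 0.022015


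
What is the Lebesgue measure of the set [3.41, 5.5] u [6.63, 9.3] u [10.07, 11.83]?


For pairwise disjoint intervals, m(union) = sum of lengths.
= (5.5 - 3.41) + (9.3 - 6.63) + (11.83 - 10.07)
= 2.09 + 2.67 + 1.76
= 6.52


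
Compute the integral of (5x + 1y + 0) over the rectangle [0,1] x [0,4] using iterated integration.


By Fubini, integrate in x first, then y.
Step 1: Fix y, integrate over x in [0,1]:
  integral(5x + 1y + 0, x=0..1)
  = 5*(1^2 - 0^2)/2 + (1y + 0)*(1 - 0)
  = 2.5 + (1y + 0)*1
  = 2.5 + 1y + 0
  = 2.5 + 1y
Step 2: Integrate over y in [0,4]:
  integral(2.5 + 1y, y=0..4)
  = 2.5*4 + 1*(4^2 - 0^2)/2
  = 10 + 8
  = 18


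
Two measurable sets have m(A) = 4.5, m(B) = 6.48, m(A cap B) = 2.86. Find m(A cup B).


By inclusion-exclusion: m(A u B) = m(A) + m(B) - m(A n B)
= 4.5 + 6.48 - 2.86
= 8.12


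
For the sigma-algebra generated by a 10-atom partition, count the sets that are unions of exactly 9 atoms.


Each element of F is a union of some subset of the 10 atoms.
Elements that are unions of exactly 9 atoms correspond to 9-element subsets of the 10 atoms.
Count = C(10, 9) = 10! / (9! * 1!) = 10.


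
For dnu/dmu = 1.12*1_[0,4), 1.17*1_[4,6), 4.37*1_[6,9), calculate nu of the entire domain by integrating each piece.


Integrate each piece of the Radon-Nikodym derivative:
Step 1: integral_0^4 1.12 dx = 1.12*(4-0) = 1.12*4 = 4.48
Step 2: integral_4^6 1.17 dx = 1.17*(6-4) = 1.17*2 = 2.34
Step 3: integral_6^9 4.37 dx = 4.37*(9-6) = 4.37*3 = 13.11
Total: 4.48 + 2.34 + 13.11 = 19.93


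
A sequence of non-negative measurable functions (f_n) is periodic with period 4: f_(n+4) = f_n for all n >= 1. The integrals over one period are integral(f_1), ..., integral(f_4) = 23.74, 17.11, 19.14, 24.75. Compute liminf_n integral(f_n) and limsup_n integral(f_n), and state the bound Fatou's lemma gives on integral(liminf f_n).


The sequence (integral(f_n)) is periodic with period 4, repeating the values 23.74, 17.11, 19.14, 24.75 indefinitely.
Step 1: For a periodic sequence, every tail (a_m, a_(m+1), ...) contains all 4 period values infinitely often.
Step 2: Hence inf of every tail = min of the period values = min(23.74, 17.11, 19.14, 24.75) = 17.11.
        liminf_n integral(f_n) = sup over m of (inf of tail from m) = 17.11.
Step 3: Similarly sup of every tail = max of the period values = 24.75.
        limsup_n integral(f_n) = 24.75.
Step 4: Fatou's lemma: integral(liminf_n f_n) <= liminf_n integral(f_n) = 17.11.
        So the integral of the pointwise liminf is at most 17.11.


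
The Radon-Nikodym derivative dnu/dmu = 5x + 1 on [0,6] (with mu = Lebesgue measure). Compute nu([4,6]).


nu(A) = integral_A (dnu/dmu) dmu = integral_4^6 (5x + 1) dx
Step 1: Antiderivative F(x) = (5/2)x^2 + 1x
Step 2: F(6) = (5/2)*6^2 + 1*6 = 90 + 6 = 96
Step 3: F(4) = (5/2)*4^2 + 1*4 = 40 + 4 = 44
Step 4: nu([4,6]) = F(6) - F(4) = 96 - 44 = 52


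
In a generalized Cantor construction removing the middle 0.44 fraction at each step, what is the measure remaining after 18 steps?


Step 1: At each step, fraction remaining = 1 - 0.44 = 0.56
Step 2: After 18 steps, measure = (0.56)^18
Result = 2.933489e-05


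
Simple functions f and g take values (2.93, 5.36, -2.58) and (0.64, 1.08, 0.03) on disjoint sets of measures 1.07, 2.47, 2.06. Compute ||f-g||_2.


Step 1: Compute differences f_i - g_i:
  2.93 - 0.64 = 2.29
  5.36 - 1.08 = 4.28
  -2.58 - 0.03 = -2.61
Step 2: Compute |diff|^2 * measure for each set:
  |2.29|^2 * 1.07 = 5.2441 * 1.07 = 5.611187
  |4.28|^2 * 2.47 = 18.3184 * 2.47 = 45.246448
  |-2.61|^2 * 2.06 = 6.8121 * 2.06 = 14.032926
Step 3: Sum = 64.890561
Step 4: ||f-g||_2 = (64.890561)^(1/2) = 8.055468


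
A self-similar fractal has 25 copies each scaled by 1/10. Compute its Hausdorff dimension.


For a self-similar set with N copies scaled by 1/r:
dim_H = log(N)/log(r) = log(25)/log(10)
= 3.218876/2.302585
= 1.39794


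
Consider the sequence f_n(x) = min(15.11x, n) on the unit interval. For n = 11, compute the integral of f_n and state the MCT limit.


f(x) = 15.11x on [0,1]; f_n(x) = min(15.11x, n). At n = 11:
Step 1: f(x) reaches 11 at x = 11/15.11 = 0.727995
Step 2: integral(f_11) = integral(15.11x, 0, 0.727995) + integral(11, 0.727995, 1)
       = 15.11*0.727995^2/2 + 11*(1 - 0.727995)
       = 4.003971 + 2.992058
       = 6.996029
Step 3: As n -> infinity, f_n increases to f, so by MCT integral(f_n) -> integral(f) = 15.11/2 = 7.555.
Convergence: integral(f_11) = 6.996029 -> 7.555 as n -> infinity


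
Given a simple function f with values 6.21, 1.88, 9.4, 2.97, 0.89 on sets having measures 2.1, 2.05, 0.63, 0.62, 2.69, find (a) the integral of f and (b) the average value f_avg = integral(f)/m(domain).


Step 1: Integral = sum(value_i * measure_i)
= 6.21*2.1 + 1.88*2.05 + 9.4*0.63 + 2.97*0.62 + 0.89*2.69
= 13.041 + 3.854 + 5.922 + 1.8414 + 2.3941
= 27.0525
Step 2: Total measure of domain = 2.1 + 2.05 + 0.63 + 0.62 + 2.69 = 8.09
Step 3: Average value = 27.0525 / 8.09 = 3.343943


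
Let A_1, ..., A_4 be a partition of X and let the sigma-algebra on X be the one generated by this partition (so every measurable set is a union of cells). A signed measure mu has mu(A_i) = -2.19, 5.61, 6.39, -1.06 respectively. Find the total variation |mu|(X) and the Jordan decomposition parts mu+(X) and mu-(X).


Step 1: Every measurable set is a union of atoms (the cells / points), so a Hahn decomposition is
  obtained by grouping atoms by sign: P = union of atoms with mu > 0, N = union of the remaining atoms.
  Atoms in P (indices): 2, 3;  atoms in N (indices): 1, 4
  Positive values: 5.61, 6.39
  Negative values: -2.19, -1.06
Step 2: mu+(X) = mu(P) = sum of positive atom values = 12
Step 3: mu-(X) = -mu(N) = sum of |negative atom values| = 3.25
Step 4: |mu|(X) = mu+(X) + mu-(X) = 12 + 3.25 = 15.25


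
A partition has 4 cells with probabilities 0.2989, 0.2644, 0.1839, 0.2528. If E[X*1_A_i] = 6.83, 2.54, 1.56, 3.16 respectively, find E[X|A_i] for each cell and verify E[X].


For each cell A_i: E[X|A_i] = E[X*1_A_i] / P(A_i)
Step 1: E[X|A_1] = 6.83 / 0.2989 = 22.850452
Step 2: E[X|A_2] = 2.54 / 0.2644 = 9.606657
Step 3: E[X|A_3] = 1.56 / 0.1839 = 8.482871
Step 4: E[X|A_4] = 3.16 / 0.2528 = 12.5
Verification: E[X] = sum E[X*1_A_i] = 6.83 + 2.54 + 1.56 + 3.16 = 14.09


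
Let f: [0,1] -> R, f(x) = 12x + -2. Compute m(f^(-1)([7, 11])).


f^(-1)([7, 11]) = {x : 7 <= 12x + -2 <= 11}
Solving: (7 - -2)/12 <= x <= (11 - -2)/12
= [0.75, 1.083333]
Intersecting with [0,1]: [0.75, 1]
Measure = 1 - 0.75 = 0.25


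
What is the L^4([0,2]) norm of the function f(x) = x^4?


Step 1: ||f||_4 = (integral_0^2 |x^4|^4 dx)^(1/4)
     = (integral_0^2 x^16 dx)^(1/4)
Step 2: integral_0^2 x^16 dx = [x^17/(17)] from 0 to 2 = 2^17/17
     = 131072/17 = 7710.117647
Step 3: ||f||_4 = (7710.117647)^(1/4) = 9.370554


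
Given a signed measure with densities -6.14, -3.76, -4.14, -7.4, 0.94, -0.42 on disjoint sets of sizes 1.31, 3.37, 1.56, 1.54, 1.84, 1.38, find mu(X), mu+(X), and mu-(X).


Step 1: Compute signed measure on each set:
  Set 1: -6.14 * 1.31 = -8.0434
  Set 2: -3.76 * 3.37 = -12.6712
  Set 3: -4.14 * 1.56 = -6.4584
  Set 4: -7.4 * 1.54 = -11.396
  Set 5: 0.94 * 1.84 = 1.7296
  Set 6: -0.42 * 1.38 = -0.5796
Step 2: Total signed measure = (-8.0434) + (-12.6712) + (-6.4584) + (-11.396) + (1.7296) + (-0.5796)
     = -37.419
Step 3: Positive part mu+(X) = sum of positive contributions = 1.7296
Step 4: Negative part mu-(X) = |sum of negative contributions| = 39.1486


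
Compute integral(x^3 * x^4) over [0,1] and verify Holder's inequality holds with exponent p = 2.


Step 1: Exact integral of f*g = integral(x^7, 0, 1) = 1/8
     = 0.125
Step 2: Holder bound with p=2, q=2:
  ||f||_p = (integral x^6 dx)^(1/2) = (1/7)^(1/2) = 0.377964
  ||g||_q = (integral x^8 dx)^(1/2) = (1/9)^(1/2) = 0.333333
Step 3: Holder bound = ||f||_p * ||g||_q = 0.377964 * 0.333333 = 0.125988
Verification: 0.125 <= 0.125988 (Holder holds)


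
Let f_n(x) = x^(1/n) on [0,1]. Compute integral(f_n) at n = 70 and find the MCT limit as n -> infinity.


At n = 70: f_70(x) = x^(1/70).
Step 1: integral(x^(1/70), 0, 1) = [x^(1/70+1) / (1/70+1)] from 0 to 1
     = 1 / (1/70 + 1) = 1 / ((70+1)/70) = 70/(70+1)
     = 70/71 = 0.985915
Step 2: As n -> infinity, f_n(x) = x^(1/n) -> 1 for x in (0,1], and f_n is increasing in n.
By MCT, lim_n integral(f_n) = integral(lim_n f_n) = integral(1, 0, 1) = 1.
Step 3: Verify convergence: 70/71 = 0.985915 -> 1


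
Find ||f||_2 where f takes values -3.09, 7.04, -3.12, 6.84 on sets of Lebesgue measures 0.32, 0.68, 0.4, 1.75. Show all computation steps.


Step 1: Compute |f_i|^2 for each value:
  |-3.09|^2 = 9.5481
  |7.04|^2 = 49.5616
  |-3.12|^2 = 9.7344
  |6.84|^2 = 46.7856
Step 2: Multiply by measures and sum:
  9.5481 * 0.32 = 3.055392
  49.5616 * 0.68 = 33.701888
  9.7344 * 0.4 = 3.89376
  46.7856 * 1.75 = 81.8748
Sum = 3.055392 + 33.701888 + 3.89376 + 81.8748 = 122.52584
Step 3: Take the p-th root:
||f||_2 = (122.52584)^(1/2) = 11.069139


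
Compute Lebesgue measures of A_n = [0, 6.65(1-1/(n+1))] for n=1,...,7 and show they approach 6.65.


By continuity of measure from below: if A_n increases to A, then m(A_n) -> m(A).
Here A = [0, 6.65], so m(A) = 6.65
Step 1: a_1 = 6.65*(1 - 1/2) = 3.325, m(A_1) = 3.325
Step 2: a_2 = 6.65*(1 - 1/3) = 4.4333, m(A_2) = 4.4333
Step 3: a_3 = 6.65*(1 - 1/4) = 4.9875, m(A_3) = 4.9875
Step 4: a_4 = 6.65*(1 - 1/5) = 5.32, m(A_4) = 5.32
Step 5: a_5 = 6.65*(1 - 1/6) = 5.5417, m(A_5) = 5.5417
Step 6: a_6 = 6.65*(1 - 1/7) = 5.7, m(A_6) = 5.7
Step 7: a_7 = 6.65*(1 - 1/8) = 5.8188, m(A_7) = 5.8188
Limit: m(A_n) -> m([0,6.65]) = 6.65


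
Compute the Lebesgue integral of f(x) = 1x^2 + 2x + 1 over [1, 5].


The Lebesgue integral of a Riemann-integrable function agrees with the Riemann integral.
Antiderivative F(x) = (1/3)x^3 + (2/2)x^2 + 1x
F(5) = (1/3)*5^3 + (2/2)*5^2 + 1*5
     = (1/3)*125 + (2/2)*25 + 1*5
     = 41.666667 + 25 + 5
     = 71.666667
F(1) = 2.333333
Integral = F(5) - F(1) = 71.666667 - 2.333333 = 69.333333


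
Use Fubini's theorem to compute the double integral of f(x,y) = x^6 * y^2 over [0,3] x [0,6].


By Fubini's theorem, the double integral factors as a product of single integrals:
Step 1: integral_0^3 x^6 dx = [x^7/7] from 0 to 3
     = 3^7/7 = 312.428571
Step 2: integral_0^6 y^2 dy = [y^3/3] from 0 to 6
     = 6^3/3 = 72
Step 3: Double integral = 312.428571 * 72 = 22494.857143


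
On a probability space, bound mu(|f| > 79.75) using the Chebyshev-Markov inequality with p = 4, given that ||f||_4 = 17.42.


Chebyshev/Markov inequality: mu(|f| > eps) <= (||f||_p / eps)^p
Step 1: ||f||_4 / eps = 17.42 / 79.75 = 0.218433
Step 2: Raise to power p = 4:
  (0.218433)^4 = 0.002277
Step 3: Therefore mu(|f| > 79.75) <= 0.002277


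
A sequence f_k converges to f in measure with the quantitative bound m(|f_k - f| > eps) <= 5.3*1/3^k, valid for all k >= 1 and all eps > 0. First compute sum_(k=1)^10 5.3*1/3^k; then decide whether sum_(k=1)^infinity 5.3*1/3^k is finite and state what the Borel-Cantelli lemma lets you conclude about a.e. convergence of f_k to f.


Step 1: List the terms 5.3*1/3^k for k = 1 to 10:
  k=1: 1.766667
  k=2: 0.588889
  k=3: 0.196296
  k=4: 0.065432
  k=5: 0.021811
  k=6: 0.00727
  k=7: 0.002423
  k=8: 8.078037e-04
  k=9: 2.692679e-04
  k=10: 8.975597e-05
Step 2: Partial sum = 1.766667 + 0.588889 + 0.196296 + 0.065432 + 0.021811 + 0.00727 + 0.002423 + 8.078037e-04 + 2.692679e-04 + 8.975597e-05
     = 2.649955
Step 3: The full series sum_(k>=1) 5.3*1/3^k converges (geometric series with ratio 1/3 < 1; a constant multiple of a convergent series converges).
Step 4: Fix eps > 0. Since sum_k m(|f_k - f| > eps) < infinity, the Borel-Cantelli lemma gives
        m(limsup_k {|f_k - f| > eps}) = 0, i.e. for a.e. x, |f_k(x) - f(x)| <= eps for all large k.
        Applying this with eps = 1/j for j = 1, 2, ... and intersecting the countably many full-measure sets,
        for a.e. x we get limsup_k |f_k(x) - f(x)| <= 1/j for every j, hence f_k -> f almost everywhere.
Conclusion: series converges; Borel-Cantelli yields f_k -> f a.e.


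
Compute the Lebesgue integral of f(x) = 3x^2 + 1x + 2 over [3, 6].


The Lebesgue integral of a Riemann-integrable function agrees with the Riemann integral.
Antiderivative F(x) = (3/3)x^3 + (1/2)x^2 + 2x
F(6) = (3/3)*6^3 + (1/2)*6^2 + 2*6
     = (3/3)*216 + (1/2)*36 + 2*6
     = 216 + 18 + 12
     = 246
F(3) = 37.5
Integral = F(6) - F(3) = 246 - 37.5 = 208.5


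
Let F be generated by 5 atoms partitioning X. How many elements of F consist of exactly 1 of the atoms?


Each element of F is a union of some subset of the 5 atoms.
Elements that are unions of exactly 1 atoms correspond to 1-element subsets of the 5 atoms.
Count = C(5, 1) = 5! / (1! * 4!) = 5.


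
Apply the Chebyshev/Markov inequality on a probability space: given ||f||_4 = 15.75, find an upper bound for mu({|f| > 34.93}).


Chebyshev/Markov inequality: mu(|f| > eps) <= (||f||_p / eps)^p
Step 1: ||f||_4 / eps = 15.75 / 34.93 = 0.450902
Step 2: Raise to power p = 4:
  (0.450902)^4 = 0.041336
Step 3: Therefore mu(|f| > 34.93) <= 0.041336


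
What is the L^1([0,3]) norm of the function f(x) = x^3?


Step 1: ||f||_1 = (integral_0^3 |x^3|^1 dx)^(1/1)
     = (integral_0^3 x^3 dx)^(1/1)
Step 2: integral_0^3 x^3 dx = [x^4/(4)] from 0 to 3 = 3^4/4
     = 81/4 = 20.25
Step 3: ||f||_1 = (20.25)^(1/1) = 20.25


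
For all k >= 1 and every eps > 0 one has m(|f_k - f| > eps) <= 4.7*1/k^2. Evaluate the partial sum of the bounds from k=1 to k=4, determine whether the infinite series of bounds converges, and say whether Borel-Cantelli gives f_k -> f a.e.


Step 1: List the terms 4.7*1/k^2 for k = 1 to 4:
  k=1: 4.7
  k=2: 1.175
  k=3: 0.522222
  k=4: 0.29375
Step 2: Partial sum = 4.7 + 1.175 + 0.522222 + 0.29375
     = 6.690972
Step 3: The full series sum_(k>=1) 4.7*1/k^2 converges (p-series with p = 2 > 1; a constant multiple of a convergent series converges).
Step 4: Fix eps > 0. Since sum_k m(|f_k - f| > eps) < infinity, the Borel-Cantelli lemma gives
        m(limsup_k {|f_k - f| > eps}) = 0, i.e. for a.e. x, |f_k(x) - f(x)| <= eps for all large k.
        Applying this with eps = 1/j for j = 1, 2, ... and intersecting the countably many full-measure sets,
        for a.e. x we get limsup_k |f_k(x) - f(x)| <= 1/j for every j, hence f_k -> f almost everywhere.
Conclusion: series converges; Borel-Cantelli yields f_k -> f a.e.


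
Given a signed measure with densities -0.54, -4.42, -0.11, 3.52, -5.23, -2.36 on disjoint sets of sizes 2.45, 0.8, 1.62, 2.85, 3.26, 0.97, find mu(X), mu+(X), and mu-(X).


Step 1: Compute signed measure on each set:
  Set 1: -0.54 * 2.45 = -1.323
  Set 2: -4.42 * 0.8 = -3.536
  Set 3: -0.11 * 1.62 = -0.1782
  Set 4: 3.52 * 2.85 = 10.032
  Set 5: -5.23 * 3.26 = -17.0498
  Set 6: -2.36 * 0.97 = -2.2892
Step 2: Total signed measure = (-1.323) + (-3.536) + (-0.1782) + (10.032) + (-17.0498) + (-2.2892)
     = -14.3442
Step 3: Positive part mu+(X) = sum of positive contributions = 10.032
Step 4: Negative part mu-(X) = |sum of negative contributions| = 24.3762


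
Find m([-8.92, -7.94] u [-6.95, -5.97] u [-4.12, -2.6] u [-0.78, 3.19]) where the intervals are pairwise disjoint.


For pairwise disjoint intervals, m(union) = sum of lengths.
= (-7.94 - -8.92) + (-5.97 - -6.95) + (-2.6 - -4.12) + (3.19 - -0.78)
= 0.98 + 0.98 + 1.52 + 3.97
= 7.45


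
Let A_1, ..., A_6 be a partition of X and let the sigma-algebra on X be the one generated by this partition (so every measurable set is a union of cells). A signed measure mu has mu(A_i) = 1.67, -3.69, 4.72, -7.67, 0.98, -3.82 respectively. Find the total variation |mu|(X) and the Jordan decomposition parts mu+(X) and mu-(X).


Step 1: Every measurable set is a union of atoms (the cells / points), so a Hahn decomposition is
  obtained by grouping atoms by sign: P = union of atoms with mu > 0, N = union of the remaining atoms.
  Atoms in P (indices): 1, 3, 5;  atoms in N (indices): 2, 4, 6
  Positive values: 1.67, 4.72, 0.98
  Negative values: -3.69, -7.67, -3.82
Step 2: mu+(X) = mu(P) = sum of positive atom values = 7.37
Step 3: mu-(X) = -mu(N) = sum of |negative atom values| = 15.18
Step 4: |mu|(X) = mu+(X) + mu-(X) = 7.37 + 15.18 = 22.55


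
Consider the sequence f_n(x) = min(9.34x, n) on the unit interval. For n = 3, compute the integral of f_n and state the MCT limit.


f(x) = 9.34x on [0,1]; f_n(x) = min(9.34x, n). At n = 3:
Step 1: f(x) reaches 3 at x = 3/9.34 = 0.321199
Step 2: integral(f_3) = integral(9.34x, 0, 0.321199) + integral(3, 0.321199, 1)
       = 9.34*0.321199^2/2 + 3*(1 - 0.321199)
       = 0.481799 + 2.036403
       = 2.518201
Step 3: As n -> infinity, f_n increases to f, so by MCT integral(f_n) -> integral(f) = 9.34/2 = 4.67.
Convergence: integral(f_3) = 2.518201 -> 4.67 as n -> infinity


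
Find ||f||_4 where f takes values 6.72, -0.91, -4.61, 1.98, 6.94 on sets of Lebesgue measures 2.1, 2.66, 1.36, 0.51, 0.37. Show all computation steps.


Step 1: Compute |f_i|^4 for each value:
  |6.72|^4 = 2039.281091
  |-0.91|^4 = 0.68575
  |-4.61|^4 = 451.651754
  |1.98|^4 = 15.369536
  |6.94|^4 = 2319.732365
Step 2: Multiply by measures and sum:
  2039.281091 * 2.1 = 4282.49029
  0.68575 * 2.66 = 1.824094
  451.651754 * 1.36 = 614.246386
  15.369536 * 0.51 = 7.838463
  2319.732365 * 0.37 = 858.300975
Sum = 4282.49029 + 1.824094 + 614.246386 + 7.838463 + 858.300975 = 5764.700209
Step 3: Take the p-th root:
||f||_4 = (5764.700209)^(1/4) = 8.713531


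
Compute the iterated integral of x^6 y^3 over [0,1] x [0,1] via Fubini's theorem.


By Fubini's theorem, the double integral factors as a product of single integrals:
Step 1: integral_0^1 x^6 dx = [x^7/7] from 0 to 1
     = 1^7/7 = 0.142857
Step 2: integral_0^1 y^3 dy = [y^4/4] from 0 to 1
     = 1^4/4 = 0.25
Step 3: Double integral = 0.142857 * 0.25 = 0.035714


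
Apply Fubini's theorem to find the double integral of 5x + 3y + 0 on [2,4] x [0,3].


By Fubini, integrate in x first, then y.
Step 1: Fix y, integrate over x in [2,4]:
  integral(5x + 3y + 0, x=2..4)
  = 5*(4^2 - 2^2)/2 + (3y + 0)*(4 - 2)
  = 30 + (3y + 0)*2
  = 30 + 6y + 0
  = 30 + 6y
Step 2: Integrate over y in [0,3]:
  integral(30 + 6y, y=0..3)
  = 30*3 + 6*(3^2 - 0^2)/2
  = 90 + 27
  = 117


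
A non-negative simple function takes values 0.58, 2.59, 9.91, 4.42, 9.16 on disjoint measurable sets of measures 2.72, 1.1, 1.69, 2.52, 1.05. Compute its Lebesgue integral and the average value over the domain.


Step 1: Integral = sum(value_i * measure_i)
= 0.58*2.72 + 2.59*1.1 + 9.91*1.69 + 4.42*2.52 + 9.16*1.05
= 1.5776 + 2.849 + 16.7479 + 11.1384 + 9.618
= 41.9309
Step 2: Total measure of domain = 2.72 + 1.1 + 1.69 + 2.52 + 1.05 = 9.08
Step 3: Average value = 41.9309 / 9.08 = 4.617941


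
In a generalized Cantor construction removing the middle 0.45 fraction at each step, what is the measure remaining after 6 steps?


Step 1: At each step, fraction remaining = 1 - 0.45 = 0.55
Step 2: After 6 steps, measure = (0.55)^6
Step 3: Computing the power step by step:
  After step 1: 0.55
  After step 2: 0.3025
  After step 3: 0.166375
  After step 4: 0.091506
  After step 5: 0.050328
  ...
Result = 0.027681


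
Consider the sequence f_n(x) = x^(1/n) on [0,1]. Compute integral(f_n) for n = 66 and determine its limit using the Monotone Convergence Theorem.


At n = 66: f_66(x) = x^(1/66).
Step 1: integral(x^(1/66), 0, 1) = [x^(1/66+1) / (1/66+1)] from 0 to 1
     = 1 / (1/66 + 1) = 1 / ((66+1)/66) = 66/(66+1)
     = 66/67 = 0.985075
Step 2: As n -> infinity, f_n(x) = x^(1/n) -> 1 for x in (0,1], and f_n is increasing in n.
By MCT, lim_n integral(f_n) = integral(lim_n f_n) = integral(1, 0, 1) = 1.
Step 3: Verify convergence: 66/67 = 0.985075 -> 1


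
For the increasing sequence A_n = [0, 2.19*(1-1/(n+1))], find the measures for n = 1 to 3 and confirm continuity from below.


By continuity of measure from below: if A_n increases to A, then m(A_n) -> m(A).
Here A = [0, 2.19], so m(A) = 2.19
Step 1: a_1 = 2.19*(1 - 1/2) = 1.095, m(A_1) = 1.095
Step 2: a_2 = 2.19*(1 - 1/3) = 1.46, m(A_2) = 1.46
Step 3: a_3 = 2.19*(1 - 1/4) = 1.6425, m(A_3) = 1.6425
Limit: m(A_n) -> m([0,2.19]) = 2.19


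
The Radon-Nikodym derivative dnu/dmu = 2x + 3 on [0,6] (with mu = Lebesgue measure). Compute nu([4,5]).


nu(A) = integral_A (dnu/dmu) dmu = integral_4^5 (2x + 3) dx
Step 1: Antiderivative F(x) = (2/2)x^2 + 3x
Step 2: F(5) = (2/2)*5^2 + 3*5 = 25 + 15 = 40
Step 3: F(4) = (2/2)*4^2 + 3*4 = 16 + 12 = 28
Step 4: nu([4,5]) = F(5) - F(4) = 40 - 28 = 12


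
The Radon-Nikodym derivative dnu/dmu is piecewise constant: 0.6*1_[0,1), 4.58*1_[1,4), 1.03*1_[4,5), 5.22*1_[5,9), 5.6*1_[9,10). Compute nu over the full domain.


Integrate each piece of the Radon-Nikodym derivative:
Step 1: integral_0^1 0.6 dx = 0.6*(1-0) = 0.6*1 = 0.6
Step 2: integral_1^4 4.58 dx = 4.58*(4-1) = 4.58*3 = 13.74
Step 3: integral_4^5 1.03 dx = 1.03*(5-4) = 1.03*1 = 1.03
Step 4: integral_5^9 5.22 dx = 5.22*(9-5) = 5.22*4 = 20.88
Step 5: integral_9^10 5.6 dx = 5.6*(10-9) = 5.6*1 = 5.6
Total: 0.6 + 13.74 + 1.03 + 20.88 + 5.6 = 41.85


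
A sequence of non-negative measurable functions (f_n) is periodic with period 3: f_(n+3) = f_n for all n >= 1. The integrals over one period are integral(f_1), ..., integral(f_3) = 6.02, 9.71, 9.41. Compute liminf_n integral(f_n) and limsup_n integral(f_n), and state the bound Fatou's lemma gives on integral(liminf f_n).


The sequence (integral(f_n)) is periodic with period 3, repeating the values 6.02, 9.71, 9.41 indefinitely.
Step 1: For a periodic sequence, every tail (a_m, a_(m+1), ...) contains all 3 period values infinitely often.
Step 2: Hence inf of every tail = min of the period values = min(6.02, 9.71, 9.41) = 6.02.
        liminf_n integral(f_n) = sup over m of (inf of tail from m) = 6.02.
Step 3: Similarly sup of every tail = max of the period values = 9.71.
        limsup_n integral(f_n) = 9.71.
Step 4: Fatou's lemma: integral(liminf_n f_n) <= liminf_n integral(f_n) = 6.02.
        So the integral of the pointwise liminf is at most 6.02.


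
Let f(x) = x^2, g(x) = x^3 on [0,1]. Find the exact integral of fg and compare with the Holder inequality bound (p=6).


Step 1: Exact integral of f*g = integral(x^5, 0, 1) = 1/6
     = 0.166667
Step 2: Holder bound with p=6, q=1.2:
  ||f||_p = (integral x^12 dx)^(1/6) = (1/13)^(1/6) = 0.652143
  ||g||_q = (integral x^3.6 dx)^(1/1.2) = (1/4.6)^(1/1.2) = 0.280351
Step 3: Holder bound = ||f||_p * ||g||_q = 0.652143 * 0.280351 = 0.182829
Verification: 0.166667 <= 0.182829 (Holder holds)


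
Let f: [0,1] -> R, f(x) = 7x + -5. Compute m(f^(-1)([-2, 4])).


f^(-1)([-2, 4]) = {x : -2 <= 7x + -5 <= 4}
Solving: (-2 - -5)/7 <= x <= (4 - -5)/7
= [0.428571, 1.285714]
Intersecting with [0,1]: [0.428571, 1]
Measure = 1 - 0.428571 = 0.571429


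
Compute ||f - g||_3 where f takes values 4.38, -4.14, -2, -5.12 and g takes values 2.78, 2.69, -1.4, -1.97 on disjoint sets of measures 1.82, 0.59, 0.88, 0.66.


Step 1: Compute differences f_i - g_i:
  4.38 - 2.78 = 1.6
  -4.14 - 2.69 = -6.83
  -2 - -1.4 = -0.6
  -5.12 - -1.97 = -3.15
Step 2: Compute |diff|^3 * measure for each set:
  |1.6|^3 * 1.82 = 4.096 * 1.82 = 7.45472
  |-6.83|^3 * 0.59 = 318.611987 * 0.59 = 187.981072
  |-0.6|^3 * 0.88 = 0.216 * 0.88 = 0.19008
  |-3.15|^3 * 0.66 = 31.255875 * 0.66 = 20.628878
Step 3: Sum = 216.25475
Step 4: ||f-g||_3 = (216.25475)^(1/3) = 6.002358


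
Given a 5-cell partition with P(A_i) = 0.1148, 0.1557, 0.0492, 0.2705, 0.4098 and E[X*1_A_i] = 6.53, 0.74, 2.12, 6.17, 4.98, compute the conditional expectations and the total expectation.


For each cell A_i: E[X|A_i] = E[X*1_A_i] / P(A_i)
Step 1: E[X|A_1] = 6.53 / 0.1148 = 56.881533
Step 2: E[X|A_2] = 0.74 / 0.1557 = 4.75273
Step 3: E[X|A_3] = 2.12 / 0.0492 = 43.089431
Step 4: E[X|A_4] = 6.17 / 0.2705 = 22.809612
Step 5: E[X|A_5] = 4.98 / 0.4098 = 12.152269
Verification: E[X] = sum E[X*1_A_i] = 6.53 + 0.74 + 2.12 + 6.17 + 4.98 = 20.54


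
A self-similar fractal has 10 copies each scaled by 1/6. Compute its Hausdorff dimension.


For a self-similar set with N copies scaled by 1/r:
dim_H = log(N)/log(r) = log(10)/log(6)
= 2.302585/1.791759
= 1.285097


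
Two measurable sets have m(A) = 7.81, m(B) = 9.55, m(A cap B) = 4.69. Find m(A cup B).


By inclusion-exclusion: m(A u B) = m(A) + m(B) - m(A n B)
= 7.81 + 9.55 - 4.69
= 12.67


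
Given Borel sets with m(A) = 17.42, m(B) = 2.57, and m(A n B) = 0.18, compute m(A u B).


By inclusion-exclusion: m(A u B) = m(A) + m(B) - m(A n B)
= 17.42 + 2.57 - 0.18
= 19.81


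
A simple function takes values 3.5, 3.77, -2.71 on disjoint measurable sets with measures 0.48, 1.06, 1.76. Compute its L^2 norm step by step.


Step 1: Compute |f_i|^2 for each value:
  |3.5|^2 = 12.25
  |3.77|^2 = 14.2129
  |-2.71|^2 = 7.3441
Step 2: Multiply by measures and sum:
  12.25 * 0.48 = 5.88
  14.2129 * 1.06 = 15.065674
  7.3441 * 1.76 = 12.925616
Sum = 5.88 + 15.065674 + 12.925616 = 33.87129
Step 3: Take the p-th root:
||f||_2 = (33.87129)^(1/2) = 5.819905


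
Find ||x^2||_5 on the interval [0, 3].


Step 1: ||f||_5 = (integral_0^3 |x^2|^5 dx)^(1/5)
     = (integral_0^3 x^10 dx)^(1/5)
Step 2: integral_0^3 x^10 dx = [x^11/(11)] from 0 to 3 = 3^11/11
     = 177147/11 = 16104.272727
Step 3: ||f||_5 = (16104.272727)^(1/5) = 6.940459


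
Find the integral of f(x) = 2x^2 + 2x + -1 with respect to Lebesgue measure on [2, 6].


The Lebesgue integral of a Riemann-integrable function agrees with the Riemann integral.
Antiderivative F(x) = (2/3)x^3 + (2/2)x^2 + -1x
F(6) = (2/3)*6^3 + (2/2)*6^2 + -1*6
     = (2/3)*216 + (2/2)*36 + -1*6
     = 144 + 36 + -6
     = 174
F(2) = 7.333333
Integral = F(6) - F(2) = 174 - 7.333333 = 166.666667


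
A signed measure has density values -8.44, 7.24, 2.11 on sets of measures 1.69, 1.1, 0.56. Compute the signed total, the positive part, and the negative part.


Step 1: Compute signed measure on each set:
  Set 1: -8.44 * 1.69 = -14.2636
  Set 2: 7.24 * 1.1 = 7.964
  Set 3: 2.11 * 0.56 = 1.1816
Step 2: Total signed measure = (-14.2636) + (7.964) + (1.1816)
     = -5.118
Step 3: Positive part mu+(X) = sum of positive contributions = 9.1456
Step 4: Negative part mu-(X) = |sum of negative contributions| = 14.2636


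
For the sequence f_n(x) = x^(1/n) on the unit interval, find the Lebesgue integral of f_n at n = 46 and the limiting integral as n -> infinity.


At n = 46: f_46(x) = x^(1/46).
Step 1: integral(x^(1/46), 0, 1) = [x^(1/46+1) / (1/46+1)] from 0 to 1
     = 1 / (1/46 + 1) = 1 / ((46+1)/46) = 46/(46+1)
     = 46/47 = 0.978723
Step 2: As n -> infinity, f_n(x) = x^(1/n) -> 1 for x in (0,1], and f_n is increasing in n.
By MCT, lim_n integral(f_n) = integral(lim_n f_n) = integral(1, 0, 1) = 1.
Step 3: Verify convergence: 46/47 = 0.978723 -> 1


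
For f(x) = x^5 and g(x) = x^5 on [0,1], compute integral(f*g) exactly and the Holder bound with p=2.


Step 1: Exact integral of f*g = integral(x^10, 0, 1) = 1/11
     = 0.090909
Step 2: Holder bound with p=2, q=2:
  ||f||_p = (integral x^10 dx)^(1/2) = (1/11)^(1/2) = 0.301511
  ||g||_q = (integral x^10 dx)^(1/2) = (1/11)^(1/2) = 0.301511
Step 3: Holder bound = ||f||_p * ||g||_q = 0.301511 * 0.301511 = 0.090909
Verification: 0.090909 <= 0.090909 (Holder holds)


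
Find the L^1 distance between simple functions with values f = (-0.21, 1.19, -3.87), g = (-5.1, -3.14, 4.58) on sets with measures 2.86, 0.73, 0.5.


Step 1: Compute differences f_i - g_i:
  -0.21 - -5.1 = 4.89
  1.19 - -3.14 = 4.33
  -3.87 - 4.58 = -8.45
Step 2: Compute |diff|^1 * measure for each set:
  |4.89|^1 * 2.86 = 4.89 * 2.86 = 13.9854
  |4.33|^1 * 0.73 = 4.33 * 0.73 = 3.1609
  |-8.45|^1 * 0.5 = 8.45 * 0.5 = 4.225
Step 3: Sum = 21.3713
Step 4: ||f-g||_1 = (21.3713)^(1/1) = 21.3713


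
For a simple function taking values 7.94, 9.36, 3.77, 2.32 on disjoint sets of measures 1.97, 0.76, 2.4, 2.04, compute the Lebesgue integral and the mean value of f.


Step 1: Integral = sum(value_i * measure_i)
= 7.94*1.97 + 9.36*0.76 + 3.77*2.4 + 2.32*2.04
= 15.6418 + 7.1136 + 9.048 + 4.7328
= 36.5362
Step 2: Total measure of domain = 1.97 + 0.76 + 2.4 + 2.04 = 7.17
Step 3: Average value = 36.5362 / 7.17 = 5.095704
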